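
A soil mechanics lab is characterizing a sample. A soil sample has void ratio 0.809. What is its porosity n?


Result: 0.4472

Derivation:
Using the relation n = e / (1 + e)
n = 0.809 / (1 + 0.809)
n = 0.809 / 1.809
n = 0.4472


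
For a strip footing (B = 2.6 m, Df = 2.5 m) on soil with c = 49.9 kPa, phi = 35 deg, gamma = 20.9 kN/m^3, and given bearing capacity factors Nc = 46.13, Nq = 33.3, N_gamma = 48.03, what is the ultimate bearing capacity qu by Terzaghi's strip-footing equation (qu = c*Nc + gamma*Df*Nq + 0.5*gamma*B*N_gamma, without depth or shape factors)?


Result: 5346.79 kPa

Derivation:
Compute qu = c*Nc + gamma*Df*Nq + 0.5*gamma*B*N_gamma
Term 1: 49.9 * 46.13 = 2301.887
Term 2: 20.9 * 2.5 * 33.3 = 1739.925
Term 3: 0.5 * 20.9 * 2.6 * 48.03 = 1304.9751
qu = 2301.887 + 1739.925 + 1304.9751
qu = 5346.79 kPa


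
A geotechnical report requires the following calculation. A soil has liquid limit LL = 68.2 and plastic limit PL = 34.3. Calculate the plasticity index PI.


Using PI = LL - PL
PI = 68.2 - 34.3
PI = 33.9


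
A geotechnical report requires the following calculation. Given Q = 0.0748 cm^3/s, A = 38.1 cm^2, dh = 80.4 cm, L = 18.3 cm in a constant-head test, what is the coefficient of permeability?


Result: 0.000447 cm/s

Derivation:
Compute hydraulic gradient:
i = dh / L = 80.4 / 18.3 = 4.39344
Then apply Darcy's law:
k = Q / (A * i)
k = 0.0748 / (38.1 * 4.39344)
k = 0.0748 / 167.39
k = 0.000447 cm/s


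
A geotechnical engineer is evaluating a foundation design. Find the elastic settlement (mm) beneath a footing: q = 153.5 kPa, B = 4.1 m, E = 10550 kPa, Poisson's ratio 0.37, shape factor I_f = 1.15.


Using Se = q * B * (1 - nu^2) * I_f / E
1 - nu^2 = 1 - 0.37^2 = 0.8631
Se = 153.5 * 4.1 * 0.8631 * 1.15 / 10550
Se = 0.059211 m
Convert to mm: Se = 0.059211 * 1000 = 59.211 mm


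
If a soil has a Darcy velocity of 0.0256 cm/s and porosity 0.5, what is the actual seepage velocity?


Using v_s = v_d / n
v_s = 0.0256 / 0.5
v_s = 0.0512 cm/s


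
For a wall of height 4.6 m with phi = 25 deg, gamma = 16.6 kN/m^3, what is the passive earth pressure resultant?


Compute passive earth pressure coefficient:
Kp = tan^2(45 + phi/2) = tan^2(57.5) = 2.463913
Compute passive force:
Pp = 0.5 * Kp * gamma * H^2
Pp = 0.5 * 2.463913 * 16.6 * 4.6^2
Pp = 432.73 kN/m


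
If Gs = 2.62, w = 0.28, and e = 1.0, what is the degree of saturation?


Using S = Gs * w / e
S = 2.62 * 0.28 / 1.0
S = 0.7336


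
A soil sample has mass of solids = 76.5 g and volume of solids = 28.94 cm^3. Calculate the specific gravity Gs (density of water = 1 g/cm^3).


Using Gs = m_s / (V_s * rho_w)
Since rho_w = 1 g/cm^3:
Gs = 76.5 / 28.94
Gs = 2.643


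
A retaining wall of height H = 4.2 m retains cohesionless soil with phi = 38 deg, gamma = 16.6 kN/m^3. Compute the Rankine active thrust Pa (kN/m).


Compute active earth pressure coefficient:
Ka = tan^2(45 - phi/2) = tan^2(26.0) = 0.237883
Compute active force:
Pa = 0.5 * Ka * gamma * H^2
Pa = 0.5 * 0.237883 * 16.6 * 4.2^2
Pa = 34.83 kN/m


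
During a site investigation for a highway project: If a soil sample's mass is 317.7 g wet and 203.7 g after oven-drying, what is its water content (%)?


Using w = (m_wet - m_dry) / m_dry * 100
m_wet - m_dry = 317.7 - 203.7 = 114.0 g
w = 114.0 / 203.7 * 100
w = 55.96 %


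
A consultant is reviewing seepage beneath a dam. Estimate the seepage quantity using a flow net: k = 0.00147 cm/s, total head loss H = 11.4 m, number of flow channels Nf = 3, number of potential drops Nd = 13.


Convert k to m/s for unit consistency with H:
k = 0.00147 cm/s = 0.00147 / 100 m/s = 1.47e-05 m/s
Using q = k * H * Nf / Nd
Nf / Nd = 3 / 13 = 0.2308
q = 1.47e-05 * 11.4 * 0.2308
q = 3.867e-05 m^3/s per m


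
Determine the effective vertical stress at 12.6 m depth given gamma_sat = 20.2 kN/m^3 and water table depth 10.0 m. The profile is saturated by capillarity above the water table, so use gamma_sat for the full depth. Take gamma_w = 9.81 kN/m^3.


Result: 229.01 kPa

Derivation:
Total stress = gamma_sat * depth
sigma = 20.2 * 12.6 = 254.52 kPa
Pore water pressure u = gamma_w * (depth - d_wt)
u = 9.81 * (12.6 - 10.0) = 25.506 kPa
Effective stress = sigma - u
sigma' = 254.52 - 25.506 = 229.01 kPa


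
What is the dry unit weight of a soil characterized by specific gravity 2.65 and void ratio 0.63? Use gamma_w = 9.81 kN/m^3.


Using gamma_d = Gs * gamma_w / (1 + e)
gamma_d = 2.65 * 9.81 / (1 + 0.63)
gamma_d = 2.65 * 9.81 / 1.63
gamma_d = 15.949 kN/m^3


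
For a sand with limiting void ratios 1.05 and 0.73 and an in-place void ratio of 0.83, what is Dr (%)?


Result: 68.75 %

Derivation:
Using Dr = (e_max - e) / (e_max - e_min) * 100
e_max - e = 1.05 - 0.83 = 0.22
e_max - e_min = 1.05 - 0.73 = 0.32
Dr = 0.22 / 0.32 * 100
Dr = 68.75 %


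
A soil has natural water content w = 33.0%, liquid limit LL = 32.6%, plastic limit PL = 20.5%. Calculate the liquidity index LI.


First compute the plasticity index:
PI = LL - PL = 32.6 - 20.5 = 12.1
Then compute the liquidity index:
LI = (w - PL) / PI
LI = (33.0 - 20.5) / 12.1
LI = 1.033


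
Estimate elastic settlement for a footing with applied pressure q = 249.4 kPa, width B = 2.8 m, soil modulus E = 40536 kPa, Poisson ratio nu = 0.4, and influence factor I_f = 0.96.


Result: 13.892 mm

Derivation:
Using Se = q * B * (1 - nu^2) * I_f / E
1 - nu^2 = 1 - 0.4^2 = 0.84
Se = 249.4 * 2.8 * 0.84 * 0.96 / 40536
Se = 0.013892 m
Convert to mm: Se = 0.013892 * 1000 = 13.892 mm


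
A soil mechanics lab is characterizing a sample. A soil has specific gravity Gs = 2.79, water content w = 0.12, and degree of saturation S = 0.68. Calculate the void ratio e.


Using the relation e = Gs * w / S
e = 2.79 * 0.12 / 0.68
e = 0.4924


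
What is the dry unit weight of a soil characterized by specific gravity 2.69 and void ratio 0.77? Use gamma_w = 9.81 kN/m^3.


Using gamma_d = Gs * gamma_w / (1 + e)
gamma_d = 2.69 * 9.81 / (1 + 0.77)
gamma_d = 2.69 * 9.81 / 1.77
gamma_d = 14.909 kN/m^3


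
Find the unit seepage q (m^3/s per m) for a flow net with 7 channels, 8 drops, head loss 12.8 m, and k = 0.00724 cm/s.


Result: 0.0008109 m^3/s per m

Derivation:
Convert k to m/s for unit consistency with H:
k = 0.00724 cm/s = 0.00724 / 100 m/s = 7.24e-05 m/s
Using q = k * H * Nf / Nd
Nf / Nd = 7 / 8 = 0.875
q = 7.24e-05 * 12.8 * 0.875
q = 0.0008109 m^3/s per m


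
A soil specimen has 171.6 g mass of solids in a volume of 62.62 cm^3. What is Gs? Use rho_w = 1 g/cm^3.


Result: 2.74

Derivation:
Using Gs = m_s / (V_s * rho_w)
Since rho_w = 1 g/cm^3:
Gs = 171.6 / 62.62
Gs = 2.74


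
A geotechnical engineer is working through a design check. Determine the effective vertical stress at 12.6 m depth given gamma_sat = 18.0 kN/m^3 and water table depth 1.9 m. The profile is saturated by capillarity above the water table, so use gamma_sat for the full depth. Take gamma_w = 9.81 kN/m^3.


Total stress = gamma_sat * depth
sigma = 18.0 * 12.6 = 226.8 kPa
Pore water pressure u = gamma_w * (depth - d_wt)
u = 9.81 * (12.6 - 1.9) = 104.967 kPa
Effective stress = sigma - u
sigma' = 226.8 - 104.967 = 121.83 kPa


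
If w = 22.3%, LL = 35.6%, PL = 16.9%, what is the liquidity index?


Result: 0.289

Derivation:
First compute the plasticity index:
PI = LL - PL = 35.6 - 16.9 = 18.7
Then compute the liquidity index:
LI = (w - PL) / PI
LI = (22.3 - 16.9) / 18.7
LI = 0.289


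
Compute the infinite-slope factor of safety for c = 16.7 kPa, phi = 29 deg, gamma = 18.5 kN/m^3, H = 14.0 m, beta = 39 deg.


Using Fs = c / (gamma*H*sin(beta)*cos(beta)) + tan(phi)/tan(beta)
Cohesion contribution = 16.7 / (18.5*14.0*sin(39)*cos(39))
Cohesion contribution = 0.131839
Friction contribution = tan(29)/tan(39) = 0.684515
Fs = 0.131839 + 0.684515
Fs = 0.816


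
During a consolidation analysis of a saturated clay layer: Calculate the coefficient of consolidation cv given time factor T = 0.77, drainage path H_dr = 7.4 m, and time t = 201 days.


Using cv = T * H_dr^2 / t
H_dr^2 = 7.4^2 = 54.76
cv = 0.77 * 54.76 / 201
cv = 0.20978 m^2/day


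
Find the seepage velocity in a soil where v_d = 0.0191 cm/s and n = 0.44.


Result: 0.04341 cm/s

Derivation:
Using v_s = v_d / n
v_s = 0.0191 / 0.44
v_s = 0.04341 cm/s


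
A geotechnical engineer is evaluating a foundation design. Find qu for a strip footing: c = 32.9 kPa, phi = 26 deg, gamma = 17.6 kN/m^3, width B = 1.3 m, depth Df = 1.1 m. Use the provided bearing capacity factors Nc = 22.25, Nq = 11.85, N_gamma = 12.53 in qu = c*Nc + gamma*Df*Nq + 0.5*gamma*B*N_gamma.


Compute qu = c*Nc + gamma*Df*Nq + 0.5*gamma*B*N_gamma
Term 1: 32.9 * 22.25 = 732.025
Term 2: 17.6 * 1.1 * 11.85 = 229.416
Term 3: 0.5 * 17.6 * 1.3 * 12.53 = 143.3432
qu = 732.025 + 229.416 + 143.3432
qu = 1104.78 kPa


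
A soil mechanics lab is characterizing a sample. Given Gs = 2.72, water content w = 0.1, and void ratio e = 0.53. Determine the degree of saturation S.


Using S = Gs * w / e
S = 2.72 * 0.1 / 0.53
S = 0.5132


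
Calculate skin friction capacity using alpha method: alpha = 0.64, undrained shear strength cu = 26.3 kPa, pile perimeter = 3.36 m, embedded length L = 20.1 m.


Using Qs = alpha * cu * perimeter * L
Qs = 0.64 * 26.3 * 3.36 * 20.1
Qs = 1136.77 kN


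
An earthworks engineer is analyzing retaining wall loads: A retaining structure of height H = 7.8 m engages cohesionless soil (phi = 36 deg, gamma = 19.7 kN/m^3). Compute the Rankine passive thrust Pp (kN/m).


Compute passive earth pressure coefficient:
Kp = tan^2(45 + phi/2) = tan^2(63.0) = 3.85184
Compute passive force:
Pp = 0.5 * Kp * gamma * H^2
Pp = 0.5 * 3.85184 * 19.7 * 7.8^2
Pp = 2308.31 kN/m


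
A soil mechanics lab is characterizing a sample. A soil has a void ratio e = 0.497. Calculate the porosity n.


Result: 0.332

Derivation:
Using the relation n = e / (1 + e)
n = 0.497 / (1 + 0.497)
n = 0.497 / 1.497
n = 0.332


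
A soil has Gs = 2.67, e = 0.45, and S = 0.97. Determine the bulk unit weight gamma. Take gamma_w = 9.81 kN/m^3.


Using gamma = gamma_w * (Gs + S*e) / (1 + e)
Numerator: Gs + S*e = 2.67 + 0.97*0.45 = 3.1065
Denominator: 1 + e = 1 + 0.45 = 1.45
gamma = 9.81 * 3.1065 / 1.45
gamma = 21.017 kN/m^3


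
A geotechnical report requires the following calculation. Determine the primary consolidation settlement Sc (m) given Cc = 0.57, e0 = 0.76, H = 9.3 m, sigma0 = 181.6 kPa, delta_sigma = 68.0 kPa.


Using Sc = Cc * H / (1 + e0) * log10((sigma0 + delta_sigma) / sigma0)
Stress ratio = (181.6 + 68.0) / 181.6 = 1.37445
log10(1.37445) = 0.138129
Cc * H / (1 + e0) = 0.57 * 9.3 / (1 + 0.76) = 3.01193
Sc = 3.01193 * 0.138129
Sc = 0.416 m


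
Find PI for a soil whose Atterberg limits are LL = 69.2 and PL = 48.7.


Using PI = LL - PL
PI = 69.2 - 48.7
PI = 20.5


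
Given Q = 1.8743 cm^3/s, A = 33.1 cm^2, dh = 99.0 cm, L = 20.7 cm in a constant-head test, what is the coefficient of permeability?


Compute hydraulic gradient:
i = dh / L = 99.0 / 20.7 = 4.78261
Then apply Darcy's law:
k = Q / (A * i)
k = 1.8743 / (33.1 * 4.78261)
k = 1.8743 / 158.304
k = 0.01184 cm/s


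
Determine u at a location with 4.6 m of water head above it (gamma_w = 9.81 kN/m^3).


Result: 45.13 kPa

Derivation:
Using u = gamma_w * h_w
u = 9.81 * 4.6
u = 45.13 kPa


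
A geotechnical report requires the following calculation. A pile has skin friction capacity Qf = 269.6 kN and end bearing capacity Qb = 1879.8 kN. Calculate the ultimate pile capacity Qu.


Result: 2149.4 kN

Derivation:
Using Qu = Qf + Qb
Qu = 269.6 + 1879.8
Qu = 2149.4 kN


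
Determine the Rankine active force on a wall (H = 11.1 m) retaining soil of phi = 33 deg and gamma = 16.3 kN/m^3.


Compute active earth pressure coefficient:
Ka = tan^2(45 - phi/2) = tan^2(28.5) = 0.294801
Compute active force:
Pa = 0.5 * Ka * gamma * H^2
Pa = 0.5 * 0.294801 * 16.3 * 11.1^2
Pa = 296.03 kN/m


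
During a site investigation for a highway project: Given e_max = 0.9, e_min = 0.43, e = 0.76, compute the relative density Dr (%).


Result: 29.79 %

Derivation:
Using Dr = (e_max - e) / (e_max - e_min) * 100
e_max - e = 0.9 - 0.76 = 0.14
e_max - e_min = 0.9 - 0.43 = 0.47
Dr = 0.14 / 0.47 * 100
Dr = 29.79 %


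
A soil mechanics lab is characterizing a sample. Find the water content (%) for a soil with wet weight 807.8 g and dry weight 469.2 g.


Using w = (m_wet - m_dry) / m_dry * 100
m_wet - m_dry = 807.8 - 469.2 = 338.6 g
w = 338.6 / 469.2 * 100
w = 72.17 %


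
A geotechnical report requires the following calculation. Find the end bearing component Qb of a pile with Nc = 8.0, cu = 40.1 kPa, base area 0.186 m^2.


Result: 59.67 kN

Derivation:
Using Qb = Nc * cu * Ab
Qb = 8.0 * 40.1 * 0.186
Qb = 59.67 kN


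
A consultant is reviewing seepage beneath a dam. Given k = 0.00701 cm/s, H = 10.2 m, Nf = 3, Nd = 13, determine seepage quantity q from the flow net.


Convert k to m/s for unit consistency with H:
k = 0.00701 cm/s = 0.00701 / 100 m/s = 7.01e-05 m/s
Using q = k * H * Nf / Nd
Nf / Nd = 3 / 13 = 0.2308
q = 7.01e-05 * 10.2 * 0.2308
q = 0.000165 m^3/s per m


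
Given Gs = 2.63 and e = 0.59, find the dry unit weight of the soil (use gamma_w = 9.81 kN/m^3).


Using gamma_d = Gs * gamma_w / (1 + e)
gamma_d = 2.63 * 9.81 / (1 + 0.59)
gamma_d = 2.63 * 9.81 / 1.59
gamma_d = 16.227 kN/m^3


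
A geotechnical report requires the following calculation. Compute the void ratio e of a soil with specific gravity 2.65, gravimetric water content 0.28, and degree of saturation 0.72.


Using the relation e = Gs * w / S
e = 2.65 * 0.28 / 0.72
e = 1.0306


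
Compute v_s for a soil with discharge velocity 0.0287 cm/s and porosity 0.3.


Using v_s = v_d / n
v_s = 0.0287 / 0.3
v_s = 0.09567 cm/s


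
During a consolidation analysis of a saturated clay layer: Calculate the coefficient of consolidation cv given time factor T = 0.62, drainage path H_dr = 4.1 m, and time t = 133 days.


Using cv = T * H_dr^2 / t
H_dr^2 = 4.1^2 = 16.81
cv = 0.62 * 16.81 / 133
cv = 0.07836 m^2/day


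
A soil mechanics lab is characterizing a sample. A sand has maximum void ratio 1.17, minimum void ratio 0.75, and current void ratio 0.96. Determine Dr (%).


Using Dr = (e_max - e) / (e_max - e_min) * 100
e_max - e = 1.17 - 0.96 = 0.21
e_max - e_min = 1.17 - 0.75 = 0.42
Dr = 0.21 / 0.42 * 100
Dr = 50.0 %


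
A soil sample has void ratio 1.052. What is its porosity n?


Using the relation n = e / (1 + e)
n = 1.052 / (1 + 1.052)
n = 1.052 / 2.052
n = 0.5127


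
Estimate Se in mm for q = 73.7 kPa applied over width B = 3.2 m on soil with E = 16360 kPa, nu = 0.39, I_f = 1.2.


Using Se = q * B * (1 - nu^2) * I_f / E
1 - nu^2 = 1 - 0.39^2 = 0.8479
Se = 73.7 * 3.2 * 0.8479 * 1.2 / 16360
Se = 0.014668 m
Convert to mm: Se = 0.014668 * 1000 = 14.668 mm


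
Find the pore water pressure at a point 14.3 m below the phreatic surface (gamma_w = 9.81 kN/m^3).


Using u = gamma_w * h_w
u = 9.81 * 14.3
u = 140.28 kPa


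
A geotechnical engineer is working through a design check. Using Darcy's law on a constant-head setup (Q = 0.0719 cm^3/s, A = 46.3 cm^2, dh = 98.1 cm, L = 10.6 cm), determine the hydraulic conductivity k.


Compute hydraulic gradient:
i = dh / L = 98.1 / 10.6 = 9.25472
Then apply Darcy's law:
k = Q / (A * i)
k = 0.0719 / (46.3 * 9.25472)
k = 0.0719 / 428.493
k = 0.000168 cm/s


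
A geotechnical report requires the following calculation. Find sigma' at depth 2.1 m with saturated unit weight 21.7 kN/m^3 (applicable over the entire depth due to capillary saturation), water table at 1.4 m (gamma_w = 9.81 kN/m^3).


Total stress = gamma_sat * depth
sigma = 21.7 * 2.1 = 45.57 kPa
Pore water pressure u = gamma_w * (depth - d_wt)
u = 9.81 * (2.1 - 1.4) = 6.867 kPa
Effective stress = sigma - u
sigma' = 45.57 - 6.867 = 38.7 kPa


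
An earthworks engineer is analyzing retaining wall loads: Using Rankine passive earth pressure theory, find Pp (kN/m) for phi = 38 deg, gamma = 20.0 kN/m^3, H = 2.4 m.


Result: 242.14 kN/m

Derivation:
Compute passive earth pressure coefficient:
Kp = tan^2(45 + phi/2) = tan^2(64.0) = 4.203746
Compute passive force:
Pp = 0.5 * Kp * gamma * H^2
Pp = 0.5 * 4.203746 * 20.0 * 2.4^2
Pp = 242.14 kN/m


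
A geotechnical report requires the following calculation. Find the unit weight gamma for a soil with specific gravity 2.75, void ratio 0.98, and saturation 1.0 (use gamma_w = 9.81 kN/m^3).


Using gamma = gamma_w * (Gs + S*e) / (1 + e)
Numerator: Gs + S*e = 2.75 + 1.0*0.98 = 3.73
Denominator: 1 + e = 1 + 0.98 = 1.98
gamma = 9.81 * 3.73 / 1.98
gamma = 18.48 kN/m^3


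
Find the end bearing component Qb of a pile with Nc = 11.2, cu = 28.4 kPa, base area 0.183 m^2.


Using Qb = Nc * cu * Ab
Qb = 11.2 * 28.4 * 0.183
Qb = 58.21 kN


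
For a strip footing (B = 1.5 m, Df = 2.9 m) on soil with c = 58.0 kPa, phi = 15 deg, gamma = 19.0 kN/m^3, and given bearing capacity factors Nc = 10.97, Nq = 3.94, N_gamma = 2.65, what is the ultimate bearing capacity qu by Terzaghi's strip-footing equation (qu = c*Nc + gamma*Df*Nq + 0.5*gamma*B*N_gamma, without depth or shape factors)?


Result: 891.12 kPa

Derivation:
Compute qu = c*Nc + gamma*Df*Nq + 0.5*gamma*B*N_gamma
Term 1: 58.0 * 10.97 = 636.26
Term 2: 19.0 * 2.9 * 3.94 = 217.094
Term 3: 0.5 * 19.0 * 1.5 * 2.65 = 37.7625
qu = 636.26 + 217.094 + 37.7625
qu = 891.12 kPa


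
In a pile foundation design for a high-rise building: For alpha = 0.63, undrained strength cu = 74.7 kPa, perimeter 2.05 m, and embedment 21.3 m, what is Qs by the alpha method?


Result: 2054.92 kN

Derivation:
Using Qs = alpha * cu * perimeter * L
Qs = 0.63 * 74.7 * 2.05 * 21.3
Qs = 2054.92 kN


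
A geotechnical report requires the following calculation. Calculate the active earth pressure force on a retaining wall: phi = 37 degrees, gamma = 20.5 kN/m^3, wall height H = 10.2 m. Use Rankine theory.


Compute active earth pressure coefficient:
Ka = tan^2(45 - phi/2) = tan^2(26.5) = 0.248584
Compute active force:
Pa = 0.5 * Ka * gamma * H^2
Pa = 0.5 * 0.248584 * 20.5 * 10.2^2
Pa = 265.09 kN/m


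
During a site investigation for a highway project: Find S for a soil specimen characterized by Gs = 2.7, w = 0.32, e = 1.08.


Result: 0.8

Derivation:
Using S = Gs * w / e
S = 2.7 * 0.32 / 1.08
S = 0.8


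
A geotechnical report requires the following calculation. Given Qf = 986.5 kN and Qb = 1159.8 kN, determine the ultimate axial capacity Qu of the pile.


Using Qu = Qf + Qb
Qu = 986.5 + 1159.8
Qu = 2146.3 kN


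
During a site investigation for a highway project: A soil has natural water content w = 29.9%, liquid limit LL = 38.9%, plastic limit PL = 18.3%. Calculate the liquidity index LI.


First compute the plasticity index:
PI = LL - PL = 38.9 - 18.3 = 20.6
Then compute the liquidity index:
LI = (w - PL) / PI
LI = (29.9 - 18.3) / 20.6
LI = 0.563


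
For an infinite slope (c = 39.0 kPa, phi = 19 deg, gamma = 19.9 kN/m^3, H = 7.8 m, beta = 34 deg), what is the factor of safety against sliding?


Result: 1.052

Derivation:
Using Fs = c / (gamma*H*sin(beta)*cos(beta)) + tan(phi)/tan(beta)
Cohesion contribution = 39.0 / (19.9*7.8*sin(34)*cos(34))
Cohesion contribution = 0.541977
Friction contribution = tan(19)/tan(34) = 0.510487
Fs = 0.541977 + 0.510487
Fs = 1.052


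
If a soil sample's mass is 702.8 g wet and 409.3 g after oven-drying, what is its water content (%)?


Using w = (m_wet - m_dry) / m_dry * 100
m_wet - m_dry = 702.8 - 409.3 = 293.5 g
w = 293.5 / 409.3 * 100
w = 71.71 %


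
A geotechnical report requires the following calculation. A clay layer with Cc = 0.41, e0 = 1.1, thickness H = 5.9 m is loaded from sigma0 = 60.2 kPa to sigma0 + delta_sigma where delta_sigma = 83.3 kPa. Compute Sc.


Using Sc = Cc * H / (1 + e0) * log10((sigma0 + delta_sigma) / sigma0)
Stress ratio = (60.2 + 83.3) / 60.2 = 2.38372
log10(2.38372) = 0.377255
Cc * H / (1 + e0) = 0.41 * 5.9 / (1 + 1.1) = 1.1519
Sc = 1.1519 * 0.377255
Sc = 0.4346 m


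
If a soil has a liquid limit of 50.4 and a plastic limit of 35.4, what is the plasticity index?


Using PI = LL - PL
PI = 50.4 - 35.4
PI = 15.0


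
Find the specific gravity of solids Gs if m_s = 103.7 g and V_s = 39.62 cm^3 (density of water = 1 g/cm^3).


Result: 2.617

Derivation:
Using Gs = m_s / (V_s * rho_w)
Since rho_w = 1 g/cm^3:
Gs = 103.7 / 39.62
Gs = 2.617


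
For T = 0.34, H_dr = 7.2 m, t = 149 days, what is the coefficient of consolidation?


Using cv = T * H_dr^2 / t
H_dr^2 = 7.2^2 = 51.84
cv = 0.34 * 51.84 / 149
cv = 0.11829 m^2/day


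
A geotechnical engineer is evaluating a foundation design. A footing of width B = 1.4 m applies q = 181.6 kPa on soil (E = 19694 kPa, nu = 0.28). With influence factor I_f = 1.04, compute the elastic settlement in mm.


Using Se = q * B * (1 - nu^2) * I_f / E
1 - nu^2 = 1 - 0.28^2 = 0.9216
Se = 181.6 * 1.4 * 0.9216 * 1.04 / 19694
Se = 0.012373 m
Convert to mm: Se = 0.012373 * 1000 = 12.373 mm


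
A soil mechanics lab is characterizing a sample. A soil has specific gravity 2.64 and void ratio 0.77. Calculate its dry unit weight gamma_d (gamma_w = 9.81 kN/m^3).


Using gamma_d = Gs * gamma_w / (1 + e)
gamma_d = 2.64 * 9.81 / (1 + 0.77)
gamma_d = 2.64 * 9.81 / 1.77
gamma_d = 14.632 kN/m^3


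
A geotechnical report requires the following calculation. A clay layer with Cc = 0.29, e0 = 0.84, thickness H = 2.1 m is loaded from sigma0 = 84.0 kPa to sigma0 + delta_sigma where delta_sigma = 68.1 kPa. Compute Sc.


Using Sc = Cc * H / (1 + e0) * log10((sigma0 + delta_sigma) / sigma0)
Stress ratio = (84.0 + 68.1) / 84.0 = 1.81071
log10(1.81071) = 0.25785
Cc * H / (1 + e0) = 0.29 * 2.1 / (1 + 0.84) = 0.330978
Sc = 0.330978 * 0.25785
Sc = 0.0853 m


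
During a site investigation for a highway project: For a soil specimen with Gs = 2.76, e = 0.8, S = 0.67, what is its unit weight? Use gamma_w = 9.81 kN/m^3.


Result: 17.963 kN/m^3

Derivation:
Using gamma = gamma_w * (Gs + S*e) / (1 + e)
Numerator: Gs + S*e = 2.76 + 0.67*0.8 = 3.296
Denominator: 1 + e = 1 + 0.8 = 1.8
gamma = 9.81 * 3.296 / 1.8
gamma = 17.963 kN/m^3


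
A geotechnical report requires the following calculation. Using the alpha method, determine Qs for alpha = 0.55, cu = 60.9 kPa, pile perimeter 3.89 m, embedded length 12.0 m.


Using Qs = alpha * cu * perimeter * L
Qs = 0.55 * 60.9 * 3.89 * 12.0
Qs = 1563.55 kN


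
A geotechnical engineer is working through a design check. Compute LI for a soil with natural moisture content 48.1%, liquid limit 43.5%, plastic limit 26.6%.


Result: 1.272

Derivation:
First compute the plasticity index:
PI = LL - PL = 43.5 - 26.6 = 16.9
Then compute the liquidity index:
LI = (w - PL) / PI
LI = (48.1 - 26.6) / 16.9
LI = 1.272


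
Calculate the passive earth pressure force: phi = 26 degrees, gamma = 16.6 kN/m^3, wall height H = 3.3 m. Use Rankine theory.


Compute passive earth pressure coefficient:
Kp = tan^2(45 + phi/2) = tan^2(58.0) = 2.561071
Compute passive force:
Pp = 0.5 * Kp * gamma * H^2
Pp = 0.5 * 2.561071 * 16.6 * 3.3^2
Pp = 231.49 kN/m


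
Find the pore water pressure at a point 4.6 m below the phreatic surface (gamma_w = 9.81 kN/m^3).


Result: 45.13 kPa

Derivation:
Using u = gamma_w * h_w
u = 9.81 * 4.6
u = 45.13 kPa


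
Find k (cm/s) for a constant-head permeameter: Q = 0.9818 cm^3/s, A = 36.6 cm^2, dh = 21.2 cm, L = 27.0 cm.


Compute hydraulic gradient:
i = dh / L = 21.2 / 27.0 = 0.785185
Then apply Darcy's law:
k = Q / (A * i)
k = 0.9818 / (36.6 * 0.785185)
k = 0.9818 / 28.7378
k = 0.034164 cm/s


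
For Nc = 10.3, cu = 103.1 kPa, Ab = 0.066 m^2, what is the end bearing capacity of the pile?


Result: 70.09 kN

Derivation:
Using Qb = Nc * cu * Ab
Qb = 10.3 * 103.1 * 0.066
Qb = 70.09 kN


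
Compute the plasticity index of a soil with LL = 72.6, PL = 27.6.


Result: 45.0

Derivation:
Using PI = LL - PL
PI = 72.6 - 27.6
PI = 45.0


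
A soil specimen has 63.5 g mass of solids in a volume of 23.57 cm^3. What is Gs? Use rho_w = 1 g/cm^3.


Using Gs = m_s / (V_s * rho_w)
Since rho_w = 1 g/cm^3:
Gs = 63.5 / 23.57
Gs = 2.694


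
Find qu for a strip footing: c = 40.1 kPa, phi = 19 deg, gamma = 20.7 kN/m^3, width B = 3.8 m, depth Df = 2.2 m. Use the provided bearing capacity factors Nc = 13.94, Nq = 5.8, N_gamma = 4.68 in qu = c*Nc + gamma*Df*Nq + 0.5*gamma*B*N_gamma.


Compute qu = c*Nc + gamma*Df*Nq + 0.5*gamma*B*N_gamma
Term 1: 40.1 * 13.94 = 558.994
Term 2: 20.7 * 2.2 * 5.8 = 264.132
Term 3: 0.5 * 20.7 * 3.8 * 4.68 = 184.0644
qu = 558.994 + 264.132 + 184.0644
qu = 1007.19 kPa


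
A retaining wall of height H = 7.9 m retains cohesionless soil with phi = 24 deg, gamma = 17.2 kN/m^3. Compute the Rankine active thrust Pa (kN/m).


Compute active earth pressure coefficient:
Ka = tan^2(45 - phi/2) = tan^2(33.0) = 0.42173
Compute active force:
Pa = 0.5 * Ka * gamma * H^2
Pa = 0.5 * 0.42173 * 17.2 * 7.9^2
Pa = 226.35 kN/m


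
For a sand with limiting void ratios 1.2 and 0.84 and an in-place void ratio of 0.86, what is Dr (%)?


Using Dr = (e_max - e) / (e_max - e_min) * 100
e_max - e = 1.2 - 0.86 = 0.34
e_max - e_min = 1.2 - 0.84 = 0.36
Dr = 0.34 / 0.36 * 100
Dr = 94.44 %


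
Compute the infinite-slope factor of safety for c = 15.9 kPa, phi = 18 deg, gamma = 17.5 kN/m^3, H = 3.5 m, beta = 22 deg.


Using Fs = c / (gamma*H*sin(beta)*cos(beta)) + tan(phi)/tan(beta)
Cohesion contribution = 15.9 / (17.5*3.5*sin(22)*cos(22))
Cohesion contribution = 0.747394
Friction contribution = tan(18)/tan(22) = 0.804204
Fs = 0.747394 + 0.804204
Fs = 1.552


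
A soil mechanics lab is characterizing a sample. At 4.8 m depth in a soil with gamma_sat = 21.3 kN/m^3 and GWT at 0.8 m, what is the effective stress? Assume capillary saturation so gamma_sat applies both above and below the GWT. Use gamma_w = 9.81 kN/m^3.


Total stress = gamma_sat * depth
sigma = 21.3 * 4.8 = 102.24 kPa
Pore water pressure u = gamma_w * (depth - d_wt)
u = 9.81 * (4.8 - 0.8) = 39.24 kPa
Effective stress = sigma - u
sigma' = 102.24 - 39.24 = 63.0 kPa


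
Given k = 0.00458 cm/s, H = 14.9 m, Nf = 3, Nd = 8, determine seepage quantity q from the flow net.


Convert k to m/s for unit consistency with H:
k = 0.00458 cm/s = 0.00458 / 100 m/s = 4.58e-05 m/s
Using q = k * H * Nf / Nd
Nf / Nd = 3 / 8 = 0.375
q = 4.58e-05 * 14.9 * 0.375
q = 0.0002559 m^3/s per m


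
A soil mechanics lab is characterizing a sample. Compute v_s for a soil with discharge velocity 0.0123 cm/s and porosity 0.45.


Using v_s = v_d / n
v_s = 0.0123 / 0.45
v_s = 0.02733 cm/s


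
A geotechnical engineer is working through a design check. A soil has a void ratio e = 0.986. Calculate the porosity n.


Result: 0.4965

Derivation:
Using the relation n = e / (1 + e)
n = 0.986 / (1 + 0.986)
n = 0.986 / 1.986
n = 0.4965


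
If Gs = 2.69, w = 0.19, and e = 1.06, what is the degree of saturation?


Using S = Gs * w / e
S = 2.69 * 0.19 / 1.06
S = 0.4822


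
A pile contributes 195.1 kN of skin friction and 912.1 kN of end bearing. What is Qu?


Using Qu = Qf + Qb
Qu = 195.1 + 912.1
Qu = 1107.2 kN


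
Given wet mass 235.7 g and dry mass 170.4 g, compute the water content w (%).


Result: 38.32 %

Derivation:
Using w = (m_wet - m_dry) / m_dry * 100
m_wet - m_dry = 235.7 - 170.4 = 65.3 g
w = 65.3 / 170.4 * 100
w = 38.32 %


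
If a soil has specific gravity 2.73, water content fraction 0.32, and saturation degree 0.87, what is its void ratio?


Using the relation e = Gs * w / S
e = 2.73 * 0.32 / 0.87
e = 1.0041


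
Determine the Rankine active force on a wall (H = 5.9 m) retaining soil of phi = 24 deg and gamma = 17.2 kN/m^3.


Result: 126.25 kN/m

Derivation:
Compute active earth pressure coefficient:
Ka = tan^2(45 - phi/2) = tan^2(33.0) = 0.42173
Compute active force:
Pa = 0.5 * Ka * gamma * H^2
Pa = 0.5 * 0.42173 * 17.2 * 5.9^2
Pa = 126.25 kN/m


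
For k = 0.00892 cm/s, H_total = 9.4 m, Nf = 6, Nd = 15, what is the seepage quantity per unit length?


Result: 0.0003354 m^3/s per m

Derivation:
Convert k to m/s for unit consistency with H:
k = 0.00892 cm/s = 0.00892 / 100 m/s = 8.92e-05 m/s
Using q = k * H * Nf / Nd
Nf / Nd = 6 / 15 = 0.4
q = 8.92e-05 * 9.4 * 0.4
q = 0.0003354 m^3/s per m


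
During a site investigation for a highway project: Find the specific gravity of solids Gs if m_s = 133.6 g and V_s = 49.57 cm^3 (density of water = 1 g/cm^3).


Using Gs = m_s / (V_s * rho_w)
Since rho_w = 1 g/cm^3:
Gs = 133.6 / 49.57
Gs = 2.695


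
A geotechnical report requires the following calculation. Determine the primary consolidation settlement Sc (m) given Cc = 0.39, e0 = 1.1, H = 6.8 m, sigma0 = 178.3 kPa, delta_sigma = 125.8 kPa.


Result: 0.2928 m

Derivation:
Using Sc = Cc * H / (1 + e0) * log10((sigma0 + delta_sigma) / sigma0)
Stress ratio = (178.3 + 125.8) / 178.3 = 1.70555
log10(1.70555) = 0.231865
Cc * H / (1 + e0) = 0.39 * 6.8 / (1 + 1.1) = 1.26286
Sc = 1.26286 * 0.231865
Sc = 0.2928 m


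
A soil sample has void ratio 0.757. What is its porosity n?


Result: 0.4308

Derivation:
Using the relation n = e / (1 + e)
n = 0.757 / (1 + 0.757)
n = 0.757 / 1.757
n = 0.4308


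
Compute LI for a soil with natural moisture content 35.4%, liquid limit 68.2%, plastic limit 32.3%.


Result: 0.086

Derivation:
First compute the plasticity index:
PI = LL - PL = 68.2 - 32.3 = 35.9
Then compute the liquidity index:
LI = (w - PL) / PI
LI = (35.4 - 32.3) / 35.9
LI = 0.086


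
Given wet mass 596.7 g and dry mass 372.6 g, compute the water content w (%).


Result: 60.14 %

Derivation:
Using w = (m_wet - m_dry) / m_dry * 100
m_wet - m_dry = 596.7 - 372.6 = 224.1 g
w = 224.1 / 372.6 * 100
w = 60.14 %


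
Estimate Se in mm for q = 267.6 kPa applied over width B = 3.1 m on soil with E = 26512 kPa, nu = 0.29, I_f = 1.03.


Result: 29.518 mm

Derivation:
Using Se = q * B * (1 - nu^2) * I_f / E
1 - nu^2 = 1 - 0.29^2 = 0.9159
Se = 267.6 * 3.1 * 0.9159 * 1.03 / 26512
Se = 0.029518 m
Convert to mm: Se = 0.029518 * 1000 = 29.518 mm


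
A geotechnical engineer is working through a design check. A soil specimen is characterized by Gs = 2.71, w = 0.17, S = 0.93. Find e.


Result: 0.4954

Derivation:
Using the relation e = Gs * w / S
e = 2.71 * 0.17 / 0.93
e = 0.4954


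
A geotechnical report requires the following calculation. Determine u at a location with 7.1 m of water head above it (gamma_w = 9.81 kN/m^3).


Result: 69.65 kPa

Derivation:
Using u = gamma_w * h_w
u = 9.81 * 7.1
u = 69.65 kPa


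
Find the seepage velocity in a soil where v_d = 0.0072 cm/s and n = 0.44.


Using v_s = v_d / n
v_s = 0.0072 / 0.44
v_s = 0.01636 cm/s


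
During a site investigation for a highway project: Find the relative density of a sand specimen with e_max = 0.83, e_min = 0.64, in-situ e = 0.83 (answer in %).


Result: 0.0 %

Derivation:
Using Dr = (e_max - e) / (e_max - e_min) * 100
e_max - e = 0.83 - 0.83 = 0.0
e_max - e_min = 0.83 - 0.64 = 0.19
Dr = 0.0 / 0.19 * 100
Dr = 0.0 %


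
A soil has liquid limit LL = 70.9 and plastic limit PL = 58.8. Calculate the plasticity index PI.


Using PI = LL - PL
PI = 70.9 - 58.8
PI = 12.1


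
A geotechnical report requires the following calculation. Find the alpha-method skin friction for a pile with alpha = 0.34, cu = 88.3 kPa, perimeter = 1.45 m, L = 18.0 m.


Result: 783.57 kN

Derivation:
Using Qs = alpha * cu * perimeter * L
Qs = 0.34 * 88.3 * 1.45 * 18.0
Qs = 783.57 kN


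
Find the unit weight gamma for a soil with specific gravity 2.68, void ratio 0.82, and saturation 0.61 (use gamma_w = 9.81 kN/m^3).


Using gamma = gamma_w * (Gs + S*e) / (1 + e)
Numerator: Gs + S*e = 2.68 + 0.61*0.82 = 3.1802
Denominator: 1 + e = 1 + 0.82 = 1.82
gamma = 9.81 * 3.1802 / 1.82
gamma = 17.142 kN/m^3


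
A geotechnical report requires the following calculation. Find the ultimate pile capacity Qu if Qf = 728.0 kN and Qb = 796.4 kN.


Result: 1524.4 kN

Derivation:
Using Qu = Qf + Qb
Qu = 728.0 + 796.4
Qu = 1524.4 kN


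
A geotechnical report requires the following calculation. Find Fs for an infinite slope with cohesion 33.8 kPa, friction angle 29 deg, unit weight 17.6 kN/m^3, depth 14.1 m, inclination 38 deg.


Using Fs = c / (gamma*H*sin(beta)*cos(beta)) + tan(phi)/tan(beta)
Cohesion contribution = 33.8 / (17.6*14.1*sin(38)*cos(38))
Cohesion contribution = 0.280744
Friction contribution = tan(29)/tan(38) = 0.709483
Fs = 0.280744 + 0.709483
Fs = 0.99


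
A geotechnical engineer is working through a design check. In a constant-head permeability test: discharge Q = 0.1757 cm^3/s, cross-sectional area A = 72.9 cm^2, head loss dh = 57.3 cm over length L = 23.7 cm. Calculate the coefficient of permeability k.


Compute hydraulic gradient:
i = dh / L = 57.3 / 23.7 = 2.41772
Then apply Darcy's law:
k = Q / (A * i)
k = 0.1757 / (72.9 * 2.41772)
k = 0.1757 / 176.252
k = 0.000997 cm/s


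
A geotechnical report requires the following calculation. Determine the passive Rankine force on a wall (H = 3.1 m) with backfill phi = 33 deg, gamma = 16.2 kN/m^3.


Compute passive earth pressure coefficient:
Kp = tan^2(45 + phi/2) = tan^2(61.5) = 3.39212
Compute passive force:
Pp = 0.5 * Kp * gamma * H^2
Pp = 0.5 * 3.39212 * 16.2 * 3.1^2
Pp = 264.05 kN/m


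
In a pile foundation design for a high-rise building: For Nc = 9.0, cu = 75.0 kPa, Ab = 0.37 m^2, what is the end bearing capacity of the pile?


Using Qb = Nc * cu * Ab
Qb = 9.0 * 75.0 * 0.37
Qb = 249.75 kN


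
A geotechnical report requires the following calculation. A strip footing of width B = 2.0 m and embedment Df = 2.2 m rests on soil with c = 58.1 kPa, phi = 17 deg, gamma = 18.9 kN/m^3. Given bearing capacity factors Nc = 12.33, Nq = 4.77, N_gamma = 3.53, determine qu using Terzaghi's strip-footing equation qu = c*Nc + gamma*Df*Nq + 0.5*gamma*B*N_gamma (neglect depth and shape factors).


Result: 981.43 kPa

Derivation:
Compute qu = c*Nc + gamma*Df*Nq + 0.5*gamma*B*N_gamma
Term 1: 58.1 * 12.33 = 716.373
Term 2: 18.9 * 2.2 * 4.77 = 198.3366
Term 3: 0.5 * 18.9 * 2.0 * 3.53 = 66.717
qu = 716.373 + 198.3366 + 66.717
qu = 981.43 kPa


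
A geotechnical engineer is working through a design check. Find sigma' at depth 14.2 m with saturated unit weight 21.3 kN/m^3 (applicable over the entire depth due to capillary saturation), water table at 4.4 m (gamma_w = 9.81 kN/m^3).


Result: 206.32 kPa

Derivation:
Total stress = gamma_sat * depth
sigma = 21.3 * 14.2 = 302.46 kPa
Pore water pressure u = gamma_w * (depth - d_wt)
u = 9.81 * (14.2 - 4.4) = 96.138 kPa
Effective stress = sigma - u
sigma' = 302.46 - 96.138 = 206.32 kPa


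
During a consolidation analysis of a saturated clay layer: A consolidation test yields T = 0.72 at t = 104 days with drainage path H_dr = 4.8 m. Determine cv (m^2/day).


Using cv = T * H_dr^2 / t
H_dr^2 = 4.8^2 = 23.04
cv = 0.72 * 23.04 / 104
cv = 0.15951 m^2/day


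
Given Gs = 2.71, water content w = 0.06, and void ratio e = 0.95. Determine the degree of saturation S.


Using S = Gs * w / e
S = 2.71 * 0.06 / 0.95
S = 0.1712


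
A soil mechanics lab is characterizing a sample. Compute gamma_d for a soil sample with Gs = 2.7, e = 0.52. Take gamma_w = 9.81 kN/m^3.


Using gamma_d = Gs * gamma_w / (1 + e)
gamma_d = 2.7 * 9.81 / (1 + 0.52)
gamma_d = 2.7 * 9.81 / 1.52
gamma_d = 17.426 kN/m^3


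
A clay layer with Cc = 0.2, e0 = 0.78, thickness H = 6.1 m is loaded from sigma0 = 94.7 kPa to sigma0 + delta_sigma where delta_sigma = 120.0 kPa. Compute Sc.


Using Sc = Cc * H / (1 + e0) * log10((sigma0 + delta_sigma) / sigma0)
Stress ratio = (94.7 + 120.0) / 94.7 = 2.26716
log10(2.26716) = 0.355482
Cc * H / (1 + e0) = 0.2 * 6.1 / (1 + 0.78) = 0.685393
Sc = 0.685393 * 0.355482
Sc = 0.2436 m


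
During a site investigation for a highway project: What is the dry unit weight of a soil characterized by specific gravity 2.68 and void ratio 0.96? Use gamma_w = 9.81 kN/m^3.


Using gamma_d = Gs * gamma_w / (1 + e)
gamma_d = 2.68 * 9.81 / (1 + 0.96)
gamma_d = 2.68 * 9.81 / 1.96
gamma_d = 13.414 kN/m^3


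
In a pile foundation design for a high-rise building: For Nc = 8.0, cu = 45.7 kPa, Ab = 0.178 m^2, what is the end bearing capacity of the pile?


Result: 65.08 kN

Derivation:
Using Qb = Nc * cu * Ab
Qb = 8.0 * 45.7 * 0.178
Qb = 65.08 kN


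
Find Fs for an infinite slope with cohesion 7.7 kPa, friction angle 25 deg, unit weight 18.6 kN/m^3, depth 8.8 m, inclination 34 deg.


Result: 0.793

Derivation:
Using Fs = c / (gamma*H*sin(beta)*cos(beta)) + tan(phi)/tan(beta)
Cohesion contribution = 7.7 / (18.6*8.8*sin(34)*cos(34))
Cohesion contribution = 0.101475
Friction contribution = tan(25)/tan(34) = 0.69133
Fs = 0.101475 + 0.69133
Fs = 0.793


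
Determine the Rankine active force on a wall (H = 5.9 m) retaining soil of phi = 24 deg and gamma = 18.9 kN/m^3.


Result: 138.73 kN/m

Derivation:
Compute active earth pressure coefficient:
Ka = tan^2(45 - phi/2) = tan^2(33.0) = 0.42173
Compute active force:
Pa = 0.5 * Ka * gamma * H^2
Pa = 0.5 * 0.42173 * 18.9 * 5.9^2
Pa = 138.73 kN/m


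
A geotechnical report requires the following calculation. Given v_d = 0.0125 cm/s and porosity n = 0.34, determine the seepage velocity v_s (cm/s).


Using v_s = v_d / n
v_s = 0.0125 / 0.34
v_s = 0.03676 cm/s


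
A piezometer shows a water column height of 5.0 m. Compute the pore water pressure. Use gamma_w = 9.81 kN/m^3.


Using u = gamma_w * h_w
u = 9.81 * 5.0
u = 49.05 kPa


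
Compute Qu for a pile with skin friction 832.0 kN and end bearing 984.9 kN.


Using Qu = Qf + Qb
Qu = 832.0 + 984.9
Qu = 1816.9 kN


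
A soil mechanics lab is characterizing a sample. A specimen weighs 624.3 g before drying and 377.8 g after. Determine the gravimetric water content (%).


Using w = (m_wet - m_dry) / m_dry * 100
m_wet - m_dry = 624.3 - 377.8 = 246.5 g
w = 246.5 / 377.8 * 100
w = 65.25 %


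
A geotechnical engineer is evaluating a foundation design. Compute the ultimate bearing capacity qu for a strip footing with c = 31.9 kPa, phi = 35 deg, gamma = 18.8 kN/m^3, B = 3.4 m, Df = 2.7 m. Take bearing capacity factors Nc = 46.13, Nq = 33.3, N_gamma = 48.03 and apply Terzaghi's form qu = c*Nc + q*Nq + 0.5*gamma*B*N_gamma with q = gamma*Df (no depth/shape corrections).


Compute qu = c*Nc + gamma*Df*Nq + 0.5*gamma*B*N_gamma
Term 1: 31.9 * 46.13 = 1471.547
Term 2: 18.8 * 2.7 * 33.3 = 1690.308
Term 3: 0.5 * 18.8 * 3.4 * 48.03 = 1535.0388
qu = 1471.547 + 1690.308 + 1535.0388
qu = 4696.89 kPa


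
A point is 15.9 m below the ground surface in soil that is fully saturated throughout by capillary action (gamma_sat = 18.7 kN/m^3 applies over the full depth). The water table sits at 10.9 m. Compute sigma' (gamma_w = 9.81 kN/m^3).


Total stress = gamma_sat * depth
sigma = 18.7 * 15.9 = 297.33 kPa
Pore water pressure u = gamma_w * (depth - d_wt)
u = 9.81 * (15.9 - 10.9) = 49.05 kPa
Effective stress = sigma - u
sigma' = 297.33 - 49.05 = 248.28 kPa


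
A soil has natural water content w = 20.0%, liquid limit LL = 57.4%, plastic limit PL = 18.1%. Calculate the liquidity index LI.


Result: 0.048

Derivation:
First compute the plasticity index:
PI = LL - PL = 57.4 - 18.1 = 39.3
Then compute the liquidity index:
LI = (w - PL) / PI
LI = (20.0 - 18.1) / 39.3
LI = 0.048


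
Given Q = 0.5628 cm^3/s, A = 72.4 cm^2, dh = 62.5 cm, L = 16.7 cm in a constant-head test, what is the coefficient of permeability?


Compute hydraulic gradient:
i = dh / L = 62.5 / 16.7 = 3.74251
Then apply Darcy's law:
k = Q / (A * i)
k = 0.5628 / (72.4 * 3.74251)
k = 0.5628 / 270.958
k = 0.002077 cm/s


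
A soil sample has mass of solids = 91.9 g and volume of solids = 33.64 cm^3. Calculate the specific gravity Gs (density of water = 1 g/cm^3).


Using Gs = m_s / (V_s * rho_w)
Since rho_w = 1 g/cm^3:
Gs = 91.9 / 33.64
Gs = 2.732


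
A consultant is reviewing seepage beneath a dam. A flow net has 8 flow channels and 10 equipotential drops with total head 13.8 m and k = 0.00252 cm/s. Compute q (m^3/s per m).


Result: 0.0002782 m^3/s per m

Derivation:
Convert k to m/s for unit consistency with H:
k = 0.00252 cm/s = 0.00252 / 100 m/s = 2.52e-05 m/s
Using q = k * H * Nf / Nd
Nf / Nd = 8 / 10 = 0.8
q = 2.52e-05 * 13.8 * 0.8
q = 0.0002782 m^3/s per m
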